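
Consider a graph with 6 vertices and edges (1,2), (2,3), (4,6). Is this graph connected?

Step 1: Build adjacency list from edges:
  1: 2
  2: 1, 3
  3: 2
  4: 6
  5: (none)
  6: 4

Step 2: Run BFS/DFS from vertex 1:
  Visited: {1, 2, 3}
  Reached 3 of 6 vertices

Step 3: Only 3 of 6 vertices reached. Graph is disconnected.
Connected components: {1, 2, 3}, {4, 6}, {5}
Answer: No, the graph is not connected (3 components).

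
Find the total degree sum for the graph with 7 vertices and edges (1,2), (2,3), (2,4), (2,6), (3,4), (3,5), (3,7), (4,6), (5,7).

Step 1: Count edges incident to each vertex:
  deg(1) = 1 (neighbors: 2)
  deg(2) = 4 (neighbors: 1, 3, 4, 6)
  deg(3) = 4 (neighbors: 2, 4, 5, 7)
  deg(4) = 3 (neighbors: 2, 3, 6)
  deg(5) = 2 (neighbors: 3, 7)
  deg(6) = 2 (neighbors: 2, 4)
  deg(7) = 2 (neighbors: 3, 5)

Step 2: Sum all degrees:
  1 + 4 + 4 + 3 + 2 + 2 + 2 = 18

Verification: sum of degrees = 2 * |E| = 2 * 9 = 18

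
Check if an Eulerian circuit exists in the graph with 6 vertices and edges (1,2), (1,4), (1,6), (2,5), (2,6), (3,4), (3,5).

Step 1: Find the degree of each vertex:
  deg(1) = 3
  deg(2) = 3
  deg(3) = 2
  deg(4) = 2
  deg(5) = 2
  deg(6) = 2

Step 2: Count vertices with odd degree:
  Odd-degree vertices: 1, 2 (2 total)

Step 3: Apply Euler's theorem:
  - Eulerian circuit exists iff graph is connected and all vertices have even degree
  - Eulerian path exists iff graph is connected and has 0 or 2 odd-degree vertices

Graph is connected with exactly 2 odd-degree vertices (1, 2).
Eulerian path exists (starting and ending at the odd-degree vertices), but no Eulerian circuit.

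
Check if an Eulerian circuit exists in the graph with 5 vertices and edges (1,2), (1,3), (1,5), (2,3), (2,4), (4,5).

Step 1: Find the degree of each vertex:
  deg(1) = 3
  deg(2) = 3
  deg(3) = 2
  deg(4) = 2
  deg(5) = 2

Step 2: Count vertices with odd degree:
  Odd-degree vertices: 1, 2 (2 total)

Step 3: Apply Euler's theorem:
  - Eulerian circuit exists iff graph is connected and all vertices have even degree
  - Eulerian path exists iff graph is connected and has 0 or 2 odd-degree vertices

Graph is connected with exactly 2 odd-degree vertices (1, 2).
Eulerian path exists (starting and ending at the odd-degree vertices), but no Eulerian circuit.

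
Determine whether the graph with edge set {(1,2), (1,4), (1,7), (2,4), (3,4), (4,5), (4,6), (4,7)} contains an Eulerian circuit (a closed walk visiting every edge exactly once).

Step 1: Find the degree of each vertex:
  deg(1) = 3
  deg(2) = 2
  deg(3) = 1
  deg(4) = 6
  deg(5) = 1
  deg(6) = 1
  deg(7) = 2

Step 2: Count vertices with odd degree:
  Odd-degree vertices: 1, 3, 5, 6 (4 total)

Step 3: Apply Euler's theorem:
  - Eulerian circuit exists iff graph is connected and all vertices have even degree
  - Eulerian path exists iff graph is connected and has 0 or 2 odd-degree vertices

Graph has 4 odd-degree vertices (need 0 or 2).
Neither Eulerian path nor Eulerian circuit exists.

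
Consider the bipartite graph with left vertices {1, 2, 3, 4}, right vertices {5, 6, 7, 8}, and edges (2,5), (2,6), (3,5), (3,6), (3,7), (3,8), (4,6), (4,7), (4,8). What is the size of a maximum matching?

Step 1: List the neighbors of each left vertex:
  1: (none)
  2: 5, 6
  3: 5, 6, 7, 8
  4: 6, 7, 8

Step 2: Greedily match left vertices, then look for augmenting paths:
  Match 2 -- 5
  Match 3 -- 6
  Match 4 -- 7
  No augmenting path remains.

Step 3: Verify this is maximum:
  Matching has size 3. The vertex set {2, 3, 4} covers every edge and has size 3; any matching has at most one edge per cover vertex, so 3 is maximum (König's theorem).

Maximum matching: {(2,5), (3,6), (4,7)}
Size: 3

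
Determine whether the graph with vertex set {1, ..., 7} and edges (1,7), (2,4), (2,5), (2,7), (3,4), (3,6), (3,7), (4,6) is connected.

Step 1: Build adjacency list from edges:
  1: 7
  2: 4, 5, 7
  3: 4, 6, 7
  4: 2, 3, 6
  5: 2
  6: 3, 4
  7: 1, 2, 3

Step 2: Run BFS/DFS from vertex 1:
  Visited: {1, 7, 2, 3, 4, 5, 6}
  Reached 7 of 7 vertices

Step 3: All 7 vertices reached from vertex 1, so the graph is connected.
Answer: Yes, the graph is connected.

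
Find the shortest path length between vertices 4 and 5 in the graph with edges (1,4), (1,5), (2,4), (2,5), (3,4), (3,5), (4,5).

Step 1: Build adjacency list:
  1: 4, 5
  2: 4, 5
  3: 4, 5
  4: 1, 2, 3, 5
  5: 1, 2, 3, 4

Step 2: BFS from vertex 4 to find shortest path to 5:
  vertex 1 reached at distance 1
  vertex 2 reached at distance 1
  vertex 3 reached at distance 1
  vertex 5 reached at distance 1

Step 3: Shortest path: 4 -> 5
Path length: 1 edge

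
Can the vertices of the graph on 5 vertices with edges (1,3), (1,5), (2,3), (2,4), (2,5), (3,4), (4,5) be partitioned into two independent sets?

Step 1: Attempt 2-coloring using BFS:
  Start at vertex 1, assign color 0
  Color vertex 3 with color 1 (neighbor of 1)
  Color vertex 5 with color 1 (neighbor of 1)
  Color vertex 2 with color 0 (neighbor of 3)
  Color vertex 4 with color 0 (neighbor of 3)

Step 2: Conflict found! Vertices 2 and 4 are adjacent but have the same color.
This means the graph contains an odd cycle.

The graph is NOT bipartite.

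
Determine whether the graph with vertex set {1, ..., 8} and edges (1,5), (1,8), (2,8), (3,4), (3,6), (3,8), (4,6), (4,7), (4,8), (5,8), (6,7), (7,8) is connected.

Step 1: Build adjacency list from edges:
  1: 5, 8
  2: 8
  3: 4, 6, 8
  4: 3, 6, 7, 8
  5: 1, 8
  6: 3, 4, 7
  7: 4, 6, 8
  8: 1, 2, 3, 4, 5, 7

Step 2: Run BFS/DFS from vertex 1:
  Visited: {1, 5, 8, 2, 3, 4, 7, 6}
  Reached 8 of 8 vertices

Step 3: All 8 vertices reached from vertex 1, so the graph is connected.
Answer: Yes, the graph is connected.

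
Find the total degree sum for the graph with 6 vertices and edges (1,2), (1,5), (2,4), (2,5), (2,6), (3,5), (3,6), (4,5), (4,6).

Step 1: Count edges incident to each vertex:
  deg(1) = 2 (neighbors: 2, 5)
  deg(2) = 4 (neighbors: 1, 4, 5, 6)
  deg(3) = 2 (neighbors: 5, 6)
  deg(4) = 3 (neighbors: 2, 5, 6)
  deg(5) = 4 (neighbors: 1, 2, 3, 4)
  deg(6) = 3 (neighbors: 2, 3, 4)

Step 2: Sum all degrees:
  2 + 4 + 2 + 3 + 4 + 3 = 18

Verification: sum of degrees = 2 * |E| = 2 * 9 = 18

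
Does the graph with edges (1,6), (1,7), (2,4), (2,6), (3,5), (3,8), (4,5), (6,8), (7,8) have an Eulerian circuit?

Step 1: Find the degree of each vertex:
  deg(1) = 2
  deg(2) = 2
  deg(3) = 2
  deg(4) = 2
  deg(5) = 2
  deg(6) = 3
  deg(7) = 2
  deg(8) = 3

Step 2: Count vertices with odd degree:
  Odd-degree vertices: 6, 8 (2 total)

Step 3: Apply Euler's theorem:
  - Eulerian circuit exists iff graph is connected and all vertices have even degree
  - Eulerian path exists iff graph is connected and has 0 or 2 odd-degree vertices

Graph is connected with exactly 2 odd-degree vertices (6, 8).
Eulerian path exists (starting and ending at the odd-degree vertices), but no Eulerian circuit.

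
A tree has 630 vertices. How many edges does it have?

A tree on n vertices always has exactly n - 1 edges.
For n = 630: edges = 630 - 1 = 629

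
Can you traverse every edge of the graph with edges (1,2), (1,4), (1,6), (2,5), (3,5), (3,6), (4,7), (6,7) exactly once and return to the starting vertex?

Step 1: Find the degree of each vertex:
  deg(1) = 3
  deg(2) = 2
  deg(3) = 2
  deg(4) = 2
  deg(5) = 2
  deg(6) = 3
  deg(7) = 2

Step 2: Count vertices with odd degree:
  Odd-degree vertices: 1, 6 (2 total)

Step 3: Apply Euler's theorem:
  - Eulerian circuit exists iff graph is connected and all vertices have even degree
  - Eulerian path exists iff graph is connected and has 0 or 2 odd-degree vertices

Graph is connected with exactly 2 odd-degree vertices (1, 6).
Eulerian path exists (starting and ending at the odd-degree vertices), but no Eulerian circuit.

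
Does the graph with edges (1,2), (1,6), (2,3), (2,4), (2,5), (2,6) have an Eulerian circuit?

Step 1: Find the degree of each vertex:
  deg(1) = 2
  deg(2) = 5
  deg(3) = 1
  deg(4) = 1
  deg(5) = 1
  deg(6) = 2

Step 2: Count vertices with odd degree:
  Odd-degree vertices: 2, 3, 4, 5 (4 total)

Step 3: Apply Euler's theorem:
  - Eulerian circuit exists iff graph is connected and all vertices have even degree
  - Eulerian path exists iff graph is connected and has 0 or 2 odd-degree vertices

Graph has 4 odd-degree vertices (need 0 or 2).
Neither Eulerian path nor Eulerian circuit exists.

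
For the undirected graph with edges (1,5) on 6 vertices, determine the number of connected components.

Step 1: Build adjacency list from edges:
  1: 5
  2: (none)
  3: (none)
  4: (none)
  5: 1
  6: (none)

Step 2: Run BFS/DFS from vertex 1:
  Visited: {1, 5}
  Reached 2 of 6 vertices

Step 3: Only 2 of 6 vertices reached. Graph is disconnected.
Connected components: {1, 5}, {2}, {3}, {4}, {6}
Number of connected components: 5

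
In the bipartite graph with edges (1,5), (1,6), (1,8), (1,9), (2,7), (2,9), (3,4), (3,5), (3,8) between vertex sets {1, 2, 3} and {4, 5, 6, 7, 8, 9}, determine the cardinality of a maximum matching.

Step 1: List the neighbors of each left vertex:
  1: 5, 6, 8, 9
  2: 7, 9
  3: 4, 5, 8

Step 2: Greedily match left vertices, then look for augmenting paths:
  Match 1 -- 5
  Match 2 -- 7
  Match 3 -- 4
  No augmenting path remains.

Step 3: Verify this is maximum:
  Matching size 3 = min(|L|, |R|) = min(3, 6), which is an upper bound, so this matching is maximum.

Maximum matching: {(1,5), (2,7), (3,4)}
Size: 3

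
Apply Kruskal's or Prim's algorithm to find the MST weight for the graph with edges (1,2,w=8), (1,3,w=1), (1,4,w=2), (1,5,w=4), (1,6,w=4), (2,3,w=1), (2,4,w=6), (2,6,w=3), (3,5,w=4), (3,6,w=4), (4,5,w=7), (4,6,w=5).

Apply Kruskal's algorithm (sort edges by weight, add if no cycle):

Sorted edges by weight:
  (1,3) w=1
  (2,3) w=1
  (1,4) w=2
  (2,6) w=3
  (1,5) w=4
  (1,6) w=4
  (3,6) w=4
  (3,5) w=4
  (4,6) w=5
  (2,4) w=6
  (4,5) w=7
  (1,2) w=8

Add edge (1,3) w=1 -- no cycle. Running total: 1
Add edge (2,3) w=1 -- no cycle. Running total: 2
Add edge (1,4) w=2 -- no cycle. Running total: 4
Add edge (2,6) w=3 -- no cycle. Running total: 7
Add edge (1,5) w=4 -- no cycle. Running total: 11

MST edges: (1,3,w=1), (2,3,w=1), (1,4,w=2), (2,6,w=3), (1,5,w=4)
Total MST weight: 1 + 1 + 2 + 3 + 4 = 11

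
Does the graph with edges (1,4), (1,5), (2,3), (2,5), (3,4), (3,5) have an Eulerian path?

Step 1: Find the degree of each vertex:
  deg(1) = 2
  deg(2) = 2
  deg(3) = 3
  deg(4) = 2
  deg(5) = 3

Step 2: Count vertices with odd degree:
  Odd-degree vertices: 3, 5 (2 total)

Step 3: Apply Euler's theorem:
  - Eulerian circuit exists iff graph is connected and all vertices have even degree
  - Eulerian path exists iff graph is connected and has 0 or 2 odd-degree vertices

Graph is connected with exactly 2 odd-degree vertices (3, 5).
Eulerian path exists (starting and ending at the odd-degree vertices), but no Eulerian circuit.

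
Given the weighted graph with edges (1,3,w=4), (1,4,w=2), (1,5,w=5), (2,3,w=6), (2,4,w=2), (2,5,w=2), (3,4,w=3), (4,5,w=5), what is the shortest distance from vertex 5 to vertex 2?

Step 1: Build adjacency list with weights:
  1: 3(w=4), 4(w=2), 5(w=5)
  2: 3(w=6), 4(w=2), 5(w=2)
  3: 1(w=4), 2(w=6), 4(w=3)
  4: 1(w=2), 2(w=2), 3(w=3), 5(w=5)
  5: 1(w=5), 2(w=2), 4(w=5)

Step 2: Apply Dijkstra's algorithm from vertex 5:
  Visit vertex 5 (distance=0)
    Update dist[1] = 5
    Update dist[2] = 2
    Update dist[4] = 5
  Visit vertex 2 (distance=2)
    Update dist[3] = 8
    Update dist[4] = 4

Step 3: Shortest path: 5 -> 2
Total weight: 2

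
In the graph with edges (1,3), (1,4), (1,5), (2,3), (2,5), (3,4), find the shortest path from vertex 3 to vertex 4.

Step 1: Build adjacency list:
  1: 3, 4, 5
  2: 3, 5
  3: 1, 2, 4
  4: 1, 3
  5: 1, 2

Step 2: BFS from vertex 3 to find shortest path to 4:
  vertex 1 reached at distance 1
  vertex 2 reached at distance 1
  vertex 4 reached at distance 1

Step 3: Shortest path: 3 -> 4
Path length: 1 edge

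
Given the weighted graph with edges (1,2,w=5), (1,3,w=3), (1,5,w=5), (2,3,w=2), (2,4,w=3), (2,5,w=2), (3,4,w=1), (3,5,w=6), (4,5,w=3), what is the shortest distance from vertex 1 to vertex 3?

Step 1: Build adjacency list with weights:
  1: 2(w=5), 3(w=3), 5(w=5)
  2: 1(w=5), 3(w=2), 4(w=3), 5(w=2)
  3: 1(w=3), 2(w=2), 4(w=1), 5(w=6)
  4: 2(w=3), 3(w=1), 5(w=3)
  5: 1(w=5), 2(w=2), 3(w=6), 4(w=3)

Step 2: Apply Dijkstra's algorithm from vertex 1:
  Visit vertex 1 (distance=0)
    Update dist[2] = 5
    Update dist[3] = 3
    Update dist[5] = 5
  Visit vertex 3 (distance=3)
    Update dist[4] = 4

Step 3: Shortest path: 1 -> 3
Total weight: 3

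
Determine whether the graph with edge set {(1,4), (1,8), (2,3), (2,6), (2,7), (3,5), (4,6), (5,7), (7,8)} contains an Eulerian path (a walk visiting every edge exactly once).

Step 1: Find the degree of each vertex:
  deg(1) = 2
  deg(2) = 3
  deg(3) = 2
  deg(4) = 2
  deg(5) = 2
  deg(6) = 2
  deg(7) = 3
  deg(8) = 2

Step 2: Count vertices with odd degree:
  Odd-degree vertices: 2, 7 (2 total)

Step 3: Apply Euler's theorem:
  - Eulerian circuit exists iff graph is connected and all vertices have even degree
  - Eulerian path exists iff graph is connected and has 0 or 2 odd-degree vertices

Graph is connected with exactly 2 odd-degree vertices (2, 7).
Eulerian path exists (starting and ending at the odd-degree vertices), but no Eulerian circuit.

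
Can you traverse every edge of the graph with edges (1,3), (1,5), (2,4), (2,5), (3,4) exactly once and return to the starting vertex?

Step 1: Find the degree of each vertex:
  deg(1) = 2
  deg(2) = 2
  deg(3) = 2
  deg(4) = 2
  deg(5) = 2

Step 2: Count vertices with odd degree:
  All vertices have even degree (0 odd-degree vertices)

Step 3: Apply Euler's theorem:
  - Eulerian circuit exists iff graph is connected and all vertices have even degree
  - Eulerian path exists iff graph is connected and has 0 or 2 odd-degree vertices

Graph is connected with 0 odd-degree vertices.
Both Eulerian circuit and Eulerian path exist.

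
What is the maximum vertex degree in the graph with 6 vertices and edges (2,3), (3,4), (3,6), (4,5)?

Step 1: Count edges incident to each vertex:
  deg(1) = 0 (neighbors: none)
  deg(2) = 1 (neighbors: 3)
  deg(3) = 3 (neighbors: 2, 4, 6)
  deg(4) = 2 (neighbors: 3, 5)
  deg(5) = 1 (neighbors: 4)
  deg(6) = 1 (neighbors: 3)

Step 2: Find maximum:
  max(0, 1, 3, 2, 1, 1) = 3 (vertex 3)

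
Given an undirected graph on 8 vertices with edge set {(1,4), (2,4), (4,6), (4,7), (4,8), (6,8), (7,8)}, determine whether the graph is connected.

Step 1: Build adjacency list from edges:
  1: 4
  2: 4
  3: (none)
  4: 1, 2, 6, 7, 8
  5: (none)
  6: 4, 8
  7: 4, 8
  8: 4, 6, 7

Step 2: Run BFS/DFS from vertex 1:
  Visited: {1, 4, 2, 6, 7, 8}
  Reached 6 of 8 vertices

Step 3: Only 6 of 8 vertices reached. Graph is disconnected.
Connected components: {1, 2, 4, 6, 7, 8}, {3}, {5}
Answer: No, the graph is not connected (3 components).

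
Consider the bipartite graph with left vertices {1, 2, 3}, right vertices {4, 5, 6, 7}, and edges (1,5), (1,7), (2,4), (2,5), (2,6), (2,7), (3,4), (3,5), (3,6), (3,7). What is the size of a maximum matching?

Step 1: List the neighbors of each left vertex:
  1: 5, 7
  2: 4, 5, 6, 7
  3: 4, 5, 6, 7

Step 2: Greedily match left vertices, then look for augmenting paths:
  Match 1 -- 5
  Match 2 -- 4
  Match 3 -- 6
  No augmenting path remains.

Step 3: Verify this is maximum:
  Matching size 3 = min(|L|, |R|) = min(3, 4), which is an upper bound, so this matching is maximum.

Maximum matching: {(1,5), (2,4), (3,6)}
Size: 3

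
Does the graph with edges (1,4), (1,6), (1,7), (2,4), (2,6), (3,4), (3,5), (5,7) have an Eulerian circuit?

Step 1: Find the degree of each vertex:
  deg(1) = 3
  deg(2) = 2
  deg(3) = 2
  deg(4) = 3
  deg(5) = 2
  deg(6) = 2
  deg(7) = 2

Step 2: Count vertices with odd degree:
  Odd-degree vertices: 1, 4 (2 total)

Step 3: Apply Euler's theorem:
  - Eulerian circuit exists iff graph is connected and all vertices have even degree
  - Eulerian path exists iff graph is connected and has 0 or 2 odd-degree vertices

Graph is connected with exactly 2 odd-degree vertices (1, 4).
Eulerian path exists (starting and ending at the odd-degree vertices), but no Eulerian circuit.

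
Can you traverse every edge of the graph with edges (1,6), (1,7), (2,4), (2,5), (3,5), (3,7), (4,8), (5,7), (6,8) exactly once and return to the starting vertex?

Step 1: Find the degree of each vertex:
  deg(1) = 2
  deg(2) = 2
  deg(3) = 2
  deg(4) = 2
  deg(5) = 3
  deg(6) = 2
  deg(7) = 3
  deg(8) = 2

Step 2: Count vertices with odd degree:
  Odd-degree vertices: 5, 7 (2 total)

Step 3: Apply Euler's theorem:
  - Eulerian circuit exists iff graph is connected and all vertices have even degree
  - Eulerian path exists iff graph is connected and has 0 or 2 odd-degree vertices

Graph is connected with exactly 2 odd-degree vertices (5, 7).
Eulerian path exists (starting and ending at the odd-degree vertices), but no Eulerian circuit.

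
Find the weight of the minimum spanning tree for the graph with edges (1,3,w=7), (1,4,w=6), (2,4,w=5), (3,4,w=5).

Apply Kruskal's algorithm (sort edges by weight, add if no cycle):

Sorted edges by weight:
  (2,4) w=5
  (3,4) w=5
  (1,4) w=6
  (1,3) w=7

Add edge (2,4) w=5 -- no cycle. Running total: 5
Add edge (3,4) w=5 -- no cycle. Running total: 10
Add edge (1,4) w=6 -- no cycle. Running total: 16

MST edges: (2,4,w=5), (3,4,w=5), (1,4,w=6)
Total MST weight: 5 + 5 + 6 = 16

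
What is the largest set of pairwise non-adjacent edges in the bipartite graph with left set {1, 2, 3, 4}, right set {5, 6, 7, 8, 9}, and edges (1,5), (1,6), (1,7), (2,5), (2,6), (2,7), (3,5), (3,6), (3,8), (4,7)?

Step 1: List the neighbors of each left vertex:
  1: 5, 6, 7
  2: 5, 6, 7
  3: 5, 6, 8
  4: 7

Step 2: Greedily match left vertices, then look for augmenting paths:
  Match 1 -- 5
  Match 2 -- 6
  Match 3 -- 8
  Match 4 -- 7
  No augmenting path remains.

Step 3: Verify this is maximum:
  Matching size 4 = min(|L|, |R|) = min(4, 5), which is an upper bound, so this matching is maximum.

Maximum matching: {(1,5), (2,6), (3,8), (4,7)}
Size: 4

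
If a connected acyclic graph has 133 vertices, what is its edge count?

A tree on n vertices always has exactly n - 1 edges.
For n = 133: edges = 133 - 1 = 132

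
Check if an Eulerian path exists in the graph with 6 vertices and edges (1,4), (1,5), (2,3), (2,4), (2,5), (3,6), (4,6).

Step 1: Find the degree of each vertex:
  deg(1) = 2
  deg(2) = 3
  deg(3) = 2
  deg(4) = 3
  deg(5) = 2
  deg(6) = 2

Step 2: Count vertices with odd degree:
  Odd-degree vertices: 2, 4 (2 total)

Step 3: Apply Euler's theorem:
  - Eulerian circuit exists iff graph is connected and all vertices have even degree
  - Eulerian path exists iff graph is connected and has 0 or 2 odd-degree vertices

Graph is connected with exactly 2 odd-degree vertices (2, 4).
Eulerian path exists (starting and ending at the odd-degree vertices), but no Eulerian circuit.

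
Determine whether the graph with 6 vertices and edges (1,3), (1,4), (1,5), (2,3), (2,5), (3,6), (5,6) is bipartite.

Step 1: Attempt 2-coloring using BFS:
  Start at vertex 1, assign color 0
  Color vertex 3 with color 1 (neighbor of 1)
  Color vertex 4 with color 1 (neighbor of 1)
  Color vertex 5 with color 1 (neighbor of 1)
  Color vertex 2 with color 0 (neighbor of 3)
  Color vertex 6 with color 0 (neighbor of 3)

Step 2: 2-coloring succeeded. No conflicts found.
  Set A (color 0): {1, 2, 6}
  Set B (color 1): {3, 4, 5}

The graph is bipartite with partition {1, 2, 6}, {3, 4, 5}.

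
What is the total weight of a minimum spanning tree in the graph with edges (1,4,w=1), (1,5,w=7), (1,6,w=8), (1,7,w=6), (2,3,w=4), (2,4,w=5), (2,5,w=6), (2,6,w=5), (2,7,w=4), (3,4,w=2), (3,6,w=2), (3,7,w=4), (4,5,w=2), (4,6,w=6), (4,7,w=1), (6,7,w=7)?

Apply Kruskal's algorithm (sort edges by weight, add if no cycle):

Sorted edges by weight:
  (1,4) w=1
  (4,7) w=1
  (3,4) w=2
  (3,6) w=2
  (4,5) w=2
  (2,3) w=4
  (2,7) w=4
  (3,7) w=4
  (2,4) w=5
  (2,6) w=5
  (1,7) w=6
  (2,5) w=6
  (4,6) w=6
  (1,5) w=7
  (6,7) w=7
  (1,6) w=8

Add edge (1,4) w=1 -- no cycle. Running total: 1
Add edge (4,7) w=1 -- no cycle. Running total: 2
Add edge (3,4) w=2 -- no cycle. Running total: 4
Add edge (3,6) w=2 -- no cycle. Running total: 6
Add edge (4,5) w=2 -- no cycle. Running total: 8
Add edge (2,3) w=4 -- no cycle. Running total: 12

MST edges: (1,4,w=1), (4,7,w=1), (3,4,w=2), (3,6,w=2), (4,5,w=2), (2,3,w=4)
Total MST weight: 1 + 1 + 2 + 2 + 2 + 4 = 12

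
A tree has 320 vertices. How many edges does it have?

A tree on n vertices always has exactly n - 1 edges.
For n = 320: edges = 320 - 1 = 319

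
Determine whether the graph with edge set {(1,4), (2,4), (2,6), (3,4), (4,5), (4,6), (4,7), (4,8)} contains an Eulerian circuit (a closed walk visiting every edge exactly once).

Step 1: Find the degree of each vertex:
  deg(1) = 1
  deg(2) = 2
  deg(3) = 1
  deg(4) = 7
  deg(5) = 1
  deg(6) = 2
  deg(7) = 1
  deg(8) = 1

Step 2: Count vertices with odd degree:
  Odd-degree vertices: 1, 3, 4, 5, 7, 8 (6 total)

Step 3: Apply Euler's theorem:
  - Eulerian circuit exists iff graph is connected and all vertices have even degree
  - Eulerian path exists iff graph is connected and has 0 or 2 odd-degree vertices

Graph has 6 odd-degree vertices (need 0 or 2).
Neither Eulerian path nor Eulerian circuit exists.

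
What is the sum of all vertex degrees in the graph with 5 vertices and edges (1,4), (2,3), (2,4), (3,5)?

Step 1: Count edges incident to each vertex:
  deg(1) = 1 (neighbors: 4)
  deg(2) = 2 (neighbors: 3, 4)
  deg(3) = 2 (neighbors: 2, 5)
  deg(4) = 2 (neighbors: 1, 2)
  deg(5) = 1 (neighbors: 3)

Step 2: Sum all degrees:
  1 + 2 + 2 + 2 + 1 = 8

Verification: sum of degrees = 2 * |E| = 2 * 4 = 8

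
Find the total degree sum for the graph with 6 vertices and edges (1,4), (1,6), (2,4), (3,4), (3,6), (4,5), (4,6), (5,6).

Step 1: Count edges incident to each vertex:
  deg(1) = 2 (neighbors: 4, 6)
  deg(2) = 1 (neighbors: 4)
  deg(3) = 2 (neighbors: 4, 6)
  deg(4) = 5 (neighbors: 1, 2, 3, 5, 6)
  deg(5) = 2 (neighbors: 4, 6)
  deg(6) = 4 (neighbors: 1, 3, 4, 5)

Step 2: Sum all degrees:
  2 + 1 + 2 + 5 + 2 + 4 = 16

Verification: sum of degrees = 2 * |E| = 2 * 8 = 16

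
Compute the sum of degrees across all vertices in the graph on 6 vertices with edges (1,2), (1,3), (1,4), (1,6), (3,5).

Step 1: Count edges incident to each vertex:
  deg(1) = 4 (neighbors: 2, 3, 4, 6)
  deg(2) = 1 (neighbors: 1)
  deg(3) = 2 (neighbors: 1, 5)
  deg(4) = 1 (neighbors: 1)
  deg(5) = 1 (neighbors: 3)
  deg(6) = 1 (neighbors: 1)

Step 2: Sum all degrees:
  4 + 1 + 2 + 1 + 1 + 1 = 10

Verification: sum of degrees = 2 * |E| = 2 * 5 = 10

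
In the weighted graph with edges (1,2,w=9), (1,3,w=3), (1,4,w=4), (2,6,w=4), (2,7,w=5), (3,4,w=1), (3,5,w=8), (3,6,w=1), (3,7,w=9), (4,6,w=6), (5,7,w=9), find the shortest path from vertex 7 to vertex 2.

Step 1: Build adjacency list with weights:
  1: 2(w=9), 3(w=3), 4(w=4)
  2: 1(w=9), 6(w=4), 7(w=5)
  3: 1(w=3), 4(w=1), 5(w=8), 6(w=1), 7(w=9)
  4: 1(w=4), 3(w=1), 6(w=6)
  5: 3(w=8), 7(w=9)
  6: 2(w=4), 3(w=1), 4(w=6)
  7: 2(w=5), 3(w=9), 5(w=9)

Step 2: Apply Dijkstra's algorithm from vertex 7:
  Visit vertex 7 (distance=0)
    Update dist[2] = 5
    Update dist[3] = 9
    Update dist[5] = 9
  Visit vertex 2 (distance=5)
    Update dist[1] = 14
    Update dist[6] = 9

Step 3: Shortest path: 7 -> 2
Total weight: 5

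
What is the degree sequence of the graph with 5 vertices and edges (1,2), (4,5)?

Step 1: Count edges incident to each vertex:
  deg(1) = 1 (neighbors: 2)
  deg(2) = 1 (neighbors: 1)
  deg(3) = 0 (neighbors: none)
  deg(4) = 1 (neighbors: 5)
  deg(5) = 1 (neighbors: 4)

Step 2: Sort degrees in non-increasing order:
  Degrees: [1, 1, 0, 1, 1] -> sorted: [1, 1, 1, 1, 0]

Degree sequence: [1, 1, 1, 1, 0]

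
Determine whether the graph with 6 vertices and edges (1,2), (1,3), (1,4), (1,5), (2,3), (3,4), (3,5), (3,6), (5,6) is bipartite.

Step 1: Attempt 2-coloring using BFS:
  Start at vertex 1, assign color 0
  Color vertex 2 with color 1 (neighbor of 1)
  Color vertex 3 with color 1 (neighbor of 1)
  Color vertex 4 with color 1 (neighbor of 1)
  Color vertex 5 with color 1 (neighbor of 1)

Step 2: Conflict found! Vertices 2 and 3 are adjacent but have the same color.
This means the graph contains an odd cycle.

The graph is NOT bipartite.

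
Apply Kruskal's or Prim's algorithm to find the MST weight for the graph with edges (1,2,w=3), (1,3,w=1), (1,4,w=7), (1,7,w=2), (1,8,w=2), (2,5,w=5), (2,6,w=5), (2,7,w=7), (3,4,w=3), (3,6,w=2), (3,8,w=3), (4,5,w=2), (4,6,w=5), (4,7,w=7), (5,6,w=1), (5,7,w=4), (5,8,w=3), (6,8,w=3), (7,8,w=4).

Apply Kruskal's algorithm (sort edges by weight, add if no cycle):

Sorted edges by weight:
  (1,3) w=1
  (5,6) w=1
  (1,7) w=2
  (1,8) w=2
  (3,6) w=2
  (4,5) w=2
  (1,2) w=3
  (3,8) w=3
  (3,4) w=3
  (5,8) w=3
  (6,8) w=3
  (5,7) w=4
  (7,8) w=4
  (2,6) w=5
  (2,5) w=5
  (4,6) w=5
  (1,4) w=7
  (2,7) w=7
  (4,7) w=7

Add edge (1,3) w=1 -- no cycle. Running total: 1
Add edge (5,6) w=1 -- no cycle. Running total: 2
Add edge (1,7) w=2 -- no cycle. Running total: 4
Add edge (1,8) w=2 -- no cycle. Running total: 6
Add edge (3,6) w=2 -- no cycle. Running total: 8
Add edge (4,5) w=2 -- no cycle. Running total: 10
Add edge (1,2) w=3 -- no cycle. Running total: 13

MST edges: (1,3,w=1), (5,6,w=1), (1,7,w=2), (1,8,w=2), (3,6,w=2), (4,5,w=2), (1,2,w=3)
Total MST weight: 1 + 1 + 2 + 2 + 2 + 2 + 3 = 13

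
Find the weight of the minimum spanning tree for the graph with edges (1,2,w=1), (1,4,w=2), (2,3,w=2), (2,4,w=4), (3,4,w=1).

Apply Kruskal's algorithm (sort edges by weight, add if no cycle):

Sorted edges by weight:
  (1,2) w=1
  (3,4) w=1
  (1,4) w=2
  (2,3) w=2
  (2,4) w=4

Add edge (1,2) w=1 -- no cycle. Running total: 1
Add edge (3,4) w=1 -- no cycle. Running total: 2
Add edge (1,4) w=2 -- no cycle. Running total: 4

MST edges: (1,2,w=1), (3,4,w=1), (1,4,w=2)
Total MST weight: 1 + 1 + 2 = 4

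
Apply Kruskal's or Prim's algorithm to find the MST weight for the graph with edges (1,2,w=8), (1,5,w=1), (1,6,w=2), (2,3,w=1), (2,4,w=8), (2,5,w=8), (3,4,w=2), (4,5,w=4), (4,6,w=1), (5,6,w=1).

Apply Kruskal's algorithm (sort edges by weight, add if no cycle):

Sorted edges by weight:
  (1,5) w=1
  (2,3) w=1
  (4,6) w=1
  (5,6) w=1
  (1,6) w=2
  (3,4) w=2
  (4,5) w=4
  (1,2) w=8
  (2,4) w=8
  (2,5) w=8

Add edge (1,5) w=1 -- no cycle. Running total: 1
Add edge (2,3) w=1 -- no cycle. Running total: 2
Add edge (4,6) w=1 -- no cycle. Running total: 3
Add edge (5,6) w=1 -- no cycle. Running total: 4
Skip edge (1,6) w=2 -- would create cycle
Add edge (3,4) w=2 -- no cycle. Running total: 6

MST edges: (1,5,w=1), (2,3,w=1), (4,6,w=1), (5,6,w=1), (3,4,w=2)
Total MST weight: 1 + 1 + 1 + 1 + 2 = 6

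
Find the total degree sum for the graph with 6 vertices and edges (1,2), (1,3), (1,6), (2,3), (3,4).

Step 1: Count edges incident to each vertex:
  deg(1) = 3 (neighbors: 2, 3, 6)
  deg(2) = 2 (neighbors: 1, 3)
  deg(3) = 3 (neighbors: 1, 2, 4)
  deg(4) = 1 (neighbors: 3)
  deg(5) = 0 (neighbors: none)
  deg(6) = 1 (neighbors: 1)

Step 2: Sum all degrees:
  3 + 2 + 3 + 1 + 0 + 1 = 10

Verification: sum of degrees = 2 * |E| = 2 * 5 = 10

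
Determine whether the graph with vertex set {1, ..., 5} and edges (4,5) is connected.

Step 1: Build adjacency list from edges:
  1: (none)
  2: (none)
  3: (none)
  4: 5
  5: 4

Step 2: Run BFS/DFS from vertex 1:
  Visited: {1}
  Reached 1 of 5 vertices

Step 3: Only 1 of 5 vertices reached. Graph is disconnected.
Connected components: {1}, {2}, {3}, {4, 5}
Answer: No, the graph is not connected (4 components).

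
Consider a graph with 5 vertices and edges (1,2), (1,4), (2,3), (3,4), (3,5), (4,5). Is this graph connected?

Step 1: Build adjacency list from edges:
  1: 2, 4
  2: 1, 3
  3: 2, 4, 5
  4: 1, 3, 5
  5: 3, 4

Step 2: Run BFS/DFS from vertex 1:
  Visited: {1, 2, 4, 3, 5}
  Reached 5 of 5 vertices

Step 3: All 5 vertices reached from vertex 1, so the graph is connected.
Answer: Yes, the graph is connected.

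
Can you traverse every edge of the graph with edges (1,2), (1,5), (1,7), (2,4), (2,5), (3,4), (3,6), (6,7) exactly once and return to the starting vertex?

Step 1: Find the degree of each vertex:
  deg(1) = 3
  deg(2) = 3
  deg(3) = 2
  deg(4) = 2
  deg(5) = 2
  deg(6) = 2
  deg(7) = 2

Step 2: Count vertices with odd degree:
  Odd-degree vertices: 1, 2 (2 total)

Step 3: Apply Euler's theorem:
  - Eulerian circuit exists iff graph is connected and all vertices have even degree
  - Eulerian path exists iff graph is connected and has 0 or 2 odd-degree vertices

Graph is connected with exactly 2 odd-degree vertices (1, 2).
Eulerian path exists (starting and ending at the odd-degree vertices), but no Eulerian circuit.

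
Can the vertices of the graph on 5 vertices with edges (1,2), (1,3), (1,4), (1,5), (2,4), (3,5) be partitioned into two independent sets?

Step 1: Attempt 2-coloring using BFS:
  Start at vertex 1, assign color 0
  Color vertex 2 with color 1 (neighbor of 1)
  Color vertex 3 with color 1 (neighbor of 1)
  Color vertex 4 with color 1 (neighbor of 1)
  Color vertex 5 with color 1 (neighbor of 1)

Step 2: Conflict found! Vertices 2 and 4 are adjacent but have the same color.
This means the graph contains an odd cycle.

The graph is NOT bipartite.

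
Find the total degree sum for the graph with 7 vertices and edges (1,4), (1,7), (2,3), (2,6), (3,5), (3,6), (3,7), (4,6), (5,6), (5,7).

Step 1: Count edges incident to each vertex:
  deg(1) = 2 (neighbors: 4, 7)
  deg(2) = 2 (neighbors: 3, 6)
  deg(3) = 4 (neighbors: 2, 5, 6, 7)
  deg(4) = 2 (neighbors: 1, 6)
  deg(5) = 3 (neighbors: 3, 6, 7)
  deg(6) = 4 (neighbors: 2, 3, 4, 5)
  deg(7) = 3 (neighbors: 1, 3, 5)

Step 2: Sum all degrees:
  2 + 2 + 4 + 2 + 3 + 4 + 3 = 20

Verification: sum of degrees = 2 * |E| = 2 * 10 = 20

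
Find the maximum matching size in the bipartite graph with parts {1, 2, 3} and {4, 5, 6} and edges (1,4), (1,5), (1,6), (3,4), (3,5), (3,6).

Step 1: List the neighbors of each left vertex:
  1: 4, 5, 6
  2: (none)
  3: 4, 5, 6

Step 2: Greedily match left vertices, then look for augmenting paths:
  Match 1 -- 4
  Match 3 -- 5
  No augmenting path remains.

Step 3: Verify this is maximum:
  Matching has size 2. The vertex set {1, 3} covers every edge and has size 2; any matching has at most one edge per cover vertex, so 2 is maximum (König's theorem).

Maximum matching: {(1,4), (3,5)}
Size: 2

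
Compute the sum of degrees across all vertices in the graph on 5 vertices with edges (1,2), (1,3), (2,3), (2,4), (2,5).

Step 1: Count edges incident to each vertex:
  deg(1) = 2 (neighbors: 2, 3)
  deg(2) = 4 (neighbors: 1, 3, 4, 5)
  deg(3) = 2 (neighbors: 1, 2)
  deg(4) = 1 (neighbors: 2)
  deg(5) = 1 (neighbors: 2)

Step 2: Sum all degrees:
  2 + 4 + 2 + 1 + 1 = 10

Verification: sum of degrees = 2 * |E| = 2 * 5 = 10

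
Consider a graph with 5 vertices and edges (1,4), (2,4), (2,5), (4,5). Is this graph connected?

Step 1: Build adjacency list from edges:
  1: 4
  2: 4, 5
  3: (none)
  4: 1, 2, 5
  5: 2, 4

Step 2: Run BFS/DFS from vertex 1:
  Visited: {1, 4, 2, 5}
  Reached 4 of 5 vertices

Step 3: Only 4 of 5 vertices reached. Graph is disconnected.
Connected components: {1, 2, 4, 5}, {3}
Answer: No, the graph is not connected (2 components).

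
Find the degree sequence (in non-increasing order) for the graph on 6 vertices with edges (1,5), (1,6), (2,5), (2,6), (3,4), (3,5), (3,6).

Step 1: Count edges incident to each vertex:
  deg(1) = 2 (neighbors: 5, 6)
  deg(2) = 2 (neighbors: 5, 6)
  deg(3) = 3 (neighbors: 4, 5, 6)
  deg(4) = 1 (neighbors: 3)
  deg(5) = 3 (neighbors: 1, 2, 3)
  deg(6) = 3 (neighbors: 1, 2, 3)

Step 2: Sort degrees in non-increasing order:
  Degrees: [2, 2, 3, 1, 3, 3] -> sorted: [3, 3, 3, 2, 2, 1]

Degree sequence: [3, 3, 3, 2, 2, 1]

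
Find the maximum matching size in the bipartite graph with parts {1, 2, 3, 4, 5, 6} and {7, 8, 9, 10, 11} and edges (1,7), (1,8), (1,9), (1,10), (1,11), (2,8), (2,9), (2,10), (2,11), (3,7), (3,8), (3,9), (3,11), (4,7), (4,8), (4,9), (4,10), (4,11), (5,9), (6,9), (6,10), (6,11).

Step 1: List the neighbors of each left vertex:
  1: 7, 8, 9, 10, 11
  2: 8, 9, 10, 11
  3: 7, 8, 9, 11
  4: 7, 8, 9, 10, 11
  5: 9
  6: 9, 10, 11

Step 2: Greedily match left vertices, then look for augmenting paths:
  Match 1 -- 7
  Match 2 -- 8
  Match 3 -- 9
  Match 4 -- 10
  Match 6 -- 11
  No augmenting path remains.

Step 3: Verify this is maximum:
  Matching size 5 = min(|L|, |R|) = min(6, 5), which is an upper bound, so this matching is maximum.

Maximum matching: {(1,7), (2,8), (3,9), (4,10), (6,11)}
Size: 5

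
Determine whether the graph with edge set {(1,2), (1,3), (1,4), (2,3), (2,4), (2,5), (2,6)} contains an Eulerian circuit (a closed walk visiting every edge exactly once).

Step 1: Find the degree of each vertex:
  deg(1) = 3
  deg(2) = 5
  deg(3) = 2
  deg(4) = 2
  deg(5) = 1
  deg(6) = 1

Step 2: Count vertices with odd degree:
  Odd-degree vertices: 1, 2, 5, 6 (4 total)

Step 3: Apply Euler's theorem:
  - Eulerian circuit exists iff graph is connected and all vertices have even degree
  - Eulerian path exists iff graph is connected and has 0 or 2 odd-degree vertices

Graph has 4 odd-degree vertices (need 0 or 2).
Neither Eulerian path nor Eulerian circuit exists.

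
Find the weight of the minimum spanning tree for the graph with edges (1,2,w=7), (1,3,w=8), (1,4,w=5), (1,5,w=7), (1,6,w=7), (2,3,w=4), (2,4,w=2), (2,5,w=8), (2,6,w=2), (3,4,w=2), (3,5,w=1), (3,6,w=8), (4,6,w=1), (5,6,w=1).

Apply Kruskal's algorithm (sort edges by weight, add if no cycle):

Sorted edges by weight:
  (3,5) w=1
  (4,6) w=1
  (5,6) w=1
  (2,6) w=2
  (2,4) w=2
  (3,4) w=2
  (2,3) w=4
  (1,4) w=5
  (1,2) w=7
  (1,5) w=7
  (1,6) w=7
  (1,3) w=8
  (2,5) w=8
  (3,6) w=8

Add edge (3,5) w=1 -- no cycle. Running total: 1
Add edge (4,6) w=1 -- no cycle. Running total: 2
Add edge (5,6) w=1 -- no cycle. Running total: 3
Add edge (2,6) w=2 -- no cycle. Running total: 5
Skip edge (2,4) w=2 -- would create cycle
Skip edge (3,4) w=2 -- would create cycle
Skip edge (2,3) w=4 -- would create cycle
Add edge (1,4) w=5 -- no cycle. Running total: 10

MST edges: (3,5,w=1), (4,6,w=1), (5,6,w=1), (2,6,w=2), (1,4,w=5)
Total MST weight: 1 + 1 + 1 + 2 + 5 = 10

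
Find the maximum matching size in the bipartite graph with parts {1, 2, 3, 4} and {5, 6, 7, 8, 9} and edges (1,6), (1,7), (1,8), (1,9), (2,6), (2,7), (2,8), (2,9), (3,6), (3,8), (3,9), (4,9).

Step 1: List the neighbors of each left vertex:
  1: 6, 7, 8, 9
  2: 6, 7, 8, 9
  3: 6, 8, 9
  4: 9

Step 2: Greedily match left vertices, then look for augmenting paths:
  Match 1 -- 6
  Match 2 -- 7
  Match 3 -- 8
  Match 4 -- 9
  No augmenting path remains.

Step 3: Verify this is maximum:
  Matching size 4 = min(|L|, |R|) = min(4, 5), which is an upper bound, so this matching is maximum.

Maximum matching: {(1,6), (2,7), (3,8), (4,9)}
Size: 4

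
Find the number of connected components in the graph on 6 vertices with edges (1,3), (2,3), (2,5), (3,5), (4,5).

Step 1: Build adjacency list from edges:
  1: 3
  2: 3, 5
  3: 1, 2, 5
  4: 5
  5: 2, 3, 4
  6: (none)

Step 2: Run BFS/DFS from vertex 1:
  Visited: {1, 3, 2, 5, 4}
  Reached 5 of 6 vertices

Step 3: Only 5 of 6 vertices reached. Graph is disconnected.
Connected components: {1, 2, 3, 4, 5}, {6}
Number of connected components: 2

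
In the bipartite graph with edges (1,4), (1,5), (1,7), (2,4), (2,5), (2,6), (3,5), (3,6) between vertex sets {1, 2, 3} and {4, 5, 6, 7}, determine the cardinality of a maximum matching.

Step 1: List the neighbors of each left vertex:
  1: 4, 5, 7
  2: 4, 5, 6
  3: 5, 6

Step 2: Greedily match left vertices, then look for augmenting paths:
  Match 1 -- 4
  Match 2 -- 5
  Match 3 -- 6
  No augmenting path remains.

Step 3: Verify this is maximum:
  Matching size 3 = min(|L|, |R|) = min(3, 4), which is an upper bound, so this matching is maximum.

Maximum matching: {(1,4), (2,5), (3,6)}
Size: 3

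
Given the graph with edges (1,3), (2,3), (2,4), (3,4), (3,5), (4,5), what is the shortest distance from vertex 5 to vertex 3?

Step 1: Build adjacency list:
  1: 3
  2: 3, 4
  3: 1, 2, 4, 5
  4: 2, 3, 5
  5: 3, 4

Step 2: BFS from vertex 5 to find shortest path to 3:
  vertex 3 reached at distance 1

Step 3: Shortest path: 5 -> 3
Path length: 1 edge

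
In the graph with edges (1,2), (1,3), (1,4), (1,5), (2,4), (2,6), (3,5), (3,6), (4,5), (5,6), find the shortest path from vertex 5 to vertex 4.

Step 1: Build adjacency list:
  1: 2, 3, 4, 5
  2: 1, 4, 6
  3: 1, 5, 6
  4: 1, 2, 5
  5: 1, 3, 4, 6
  6: 2, 3, 5

Step 2: BFS from vertex 5 to find shortest path to 4:
  vertex 1 reached at distance 1
  vertex 3 reached at distance 1
  vertex 4 reached at distance 1

Step 3: Shortest path: 5 -> 4
Path length: 1 edge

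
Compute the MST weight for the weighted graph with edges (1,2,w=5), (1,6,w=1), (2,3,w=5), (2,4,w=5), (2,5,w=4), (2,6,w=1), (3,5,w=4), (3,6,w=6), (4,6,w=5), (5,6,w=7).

Apply Kruskal's algorithm (sort edges by weight, add if no cycle):

Sorted edges by weight:
  (1,6) w=1
  (2,6) w=1
  (2,5) w=4
  (3,5) w=4
  (1,2) w=5
  (2,4) w=5
  (2,3) w=5
  (4,6) w=5
  (3,6) w=6
  (5,6) w=7

Add edge (1,6) w=1 -- no cycle. Running total: 1
Add edge (2,6) w=1 -- no cycle. Running total: 2
Add edge (2,5) w=4 -- no cycle. Running total: 6
Add edge (3,5) w=4 -- no cycle. Running total: 10
Skip edge (1,2) w=5 -- would create cycle
Add edge (2,4) w=5 -- no cycle. Running total: 15

MST edges: (1,6,w=1), (2,6,w=1), (2,5,w=4), (3,5,w=4), (2,4,w=5)
Total MST weight: 1 + 1 + 4 + 4 + 5 = 15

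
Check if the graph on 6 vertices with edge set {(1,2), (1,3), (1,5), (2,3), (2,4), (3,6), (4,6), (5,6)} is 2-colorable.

Step 1: Attempt 2-coloring using BFS:
  Start at vertex 1, assign color 0
  Color vertex 2 with color 1 (neighbor of 1)
  Color vertex 3 with color 1 (neighbor of 1)
  Color vertex 5 with color 1 (neighbor of 1)

Step 2: Conflict found! Vertices 2 and 3 are adjacent but have the same color.
This means the graph contains an odd cycle.

The graph is NOT bipartite.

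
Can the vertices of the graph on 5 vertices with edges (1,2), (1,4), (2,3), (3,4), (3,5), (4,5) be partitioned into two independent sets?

Step 1: Attempt 2-coloring using BFS:
  Start at vertex 1, assign color 0
  Color vertex 2 with color 1 (neighbor of 1)
  Color vertex 4 with color 1 (neighbor of 1)
  Color vertex 3 with color 0 (neighbor of 2)
  Color vertex 5 with color 0 (neighbor of 4)

Step 2: Conflict found! Vertices 3 and 5 are adjacent but have the same color.
This means the graph contains an odd cycle.

The graph is NOT bipartite.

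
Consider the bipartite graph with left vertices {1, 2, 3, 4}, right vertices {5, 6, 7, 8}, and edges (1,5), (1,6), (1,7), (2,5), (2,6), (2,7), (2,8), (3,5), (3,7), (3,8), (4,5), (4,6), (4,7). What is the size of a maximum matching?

Step 1: List the neighbors of each left vertex:
  1: 5, 6, 7
  2: 5, 6, 7, 8
  3: 5, 7, 8
  4: 5, 6, 7

Step 2: Greedily match left vertices, then look for augmenting paths:
  Match 1 -- 5
  Match 2 -- 8
  Match 3 -- 7
  Match 4 -- 6
  No augmenting path remains.

Step 3: Verify this is maximum:
  Matching size 4 = min(|L|, |R|) = min(4, 4), which is an upper bound, so this matching is maximum.

Maximum matching: {(1,5), (2,8), (3,7), (4,6)}
Size: 4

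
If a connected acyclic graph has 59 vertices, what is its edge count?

A tree on n vertices always has exactly n - 1 edges.
For n = 59: edges = 59 - 1 = 58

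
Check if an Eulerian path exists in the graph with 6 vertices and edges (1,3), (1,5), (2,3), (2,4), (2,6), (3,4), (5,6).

Step 1: Find the degree of each vertex:
  deg(1) = 2
  deg(2) = 3
  deg(3) = 3
  deg(4) = 2
  deg(5) = 2
  deg(6) = 2

Step 2: Count vertices with odd degree:
  Odd-degree vertices: 2, 3 (2 total)

Step 3: Apply Euler's theorem:
  - Eulerian circuit exists iff graph is connected and all vertices have even degree
  - Eulerian path exists iff graph is connected and has 0 or 2 odd-degree vertices

Graph is connected with exactly 2 odd-degree vertices (2, 3).
Eulerian path exists (starting and ending at the odd-degree vertices), but no Eulerian circuit.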